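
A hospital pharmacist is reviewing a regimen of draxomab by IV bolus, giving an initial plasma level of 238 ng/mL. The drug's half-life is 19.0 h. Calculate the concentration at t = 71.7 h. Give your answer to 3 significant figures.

17.4 ng/mL

k = ln 2 / 19.0 = 0.03648 h⁻¹
71.7 h is 3.774 half-lives, so C = 238 × (1/2)^3.774 = 238 × 0.07312 ≈ 17.4 ng/mL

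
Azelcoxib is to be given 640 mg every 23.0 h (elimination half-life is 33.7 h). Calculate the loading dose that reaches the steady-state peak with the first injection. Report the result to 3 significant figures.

1700 mg

k = ln 2 / 33.7 = 0.02057 h⁻¹
Accumulation ratio R = 1 / (1 − e^(−kτ)) = 1 / (1 − e^(−0.02057×23.0)) = 1 / (1 − 0.6231) = 2.653
Loading dose = maintenance dose × R = 640 × 2.653 ≈ 1700 mg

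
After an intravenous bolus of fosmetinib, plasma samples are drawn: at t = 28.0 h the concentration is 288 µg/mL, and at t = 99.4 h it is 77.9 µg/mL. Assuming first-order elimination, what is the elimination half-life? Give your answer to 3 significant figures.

37.9 hours

k = ln(C₁/C₂) / (t₂ − t₁) = ln(288/77.9) / (99.4 − 28.0)
  = 1.308 / 71.40 = 0.01831 h⁻¹
t½ = ln 2 / k = ln 2 / 0.01831 ≈ 37.9 hours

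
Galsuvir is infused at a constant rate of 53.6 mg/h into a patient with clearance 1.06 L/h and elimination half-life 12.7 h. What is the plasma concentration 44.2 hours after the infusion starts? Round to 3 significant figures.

Css = rate / CL = 53.6 / 1.06 = 50.57 µg/mL
k = ln 2 / 12.7 = 0.05458 h⁻¹
C(t) = Css (1 − e^(−kt)) = 50.57 × (1 − e^(−2.412)) = 50.57 × 0.9104 ≈ 46.0 µg/mL

46.0 µg/mL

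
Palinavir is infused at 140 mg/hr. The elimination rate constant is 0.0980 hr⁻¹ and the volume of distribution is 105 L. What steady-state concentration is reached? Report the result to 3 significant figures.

CL = k · V = 0.0980 × 105 = 10.29 L/hr
Css = rate / CL = 140 / 10.29 ≈ 13.6 µg/mL

13.6 µg/mL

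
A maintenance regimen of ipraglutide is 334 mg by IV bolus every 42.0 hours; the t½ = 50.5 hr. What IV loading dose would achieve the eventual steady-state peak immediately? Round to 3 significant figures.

k = ln 2 / 50.5 = 0.01373 hr⁻¹
Accumulation ratio R = 1 / (1 − e^(−kτ)) = 1 / (1 − e^(−0.01373×42.0)) = 1 / (1 − 0.5619) = 2.282
Loading dose = maintenance dose × R = 334 × 2.282 ≈ 762 mg

762 mg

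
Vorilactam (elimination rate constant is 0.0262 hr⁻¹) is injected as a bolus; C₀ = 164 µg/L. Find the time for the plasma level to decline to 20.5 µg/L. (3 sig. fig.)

C(t) = C₀ e^(−kt)  ⇒  t = ln(C₀/C) / k
t = ln(164/20.5) / 0.02620 = 2.079 / 0.02620 ≈ 79.4 hours

79.4 hours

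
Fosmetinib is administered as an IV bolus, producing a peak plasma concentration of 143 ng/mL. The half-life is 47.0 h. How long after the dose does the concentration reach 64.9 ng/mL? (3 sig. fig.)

k = ln 2 / 47.0 = 0.01475 h⁻¹
C(t) = C₀ e^(−kt)  ⇒  t = ln(C₀/C) / k
t = ln(143/64.9) / 0.01475 = 0.7900 / 0.01475 ≈ 53.6 hours

53.6 hours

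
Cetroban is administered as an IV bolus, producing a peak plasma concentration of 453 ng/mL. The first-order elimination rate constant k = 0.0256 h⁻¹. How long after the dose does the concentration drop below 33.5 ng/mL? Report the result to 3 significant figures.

C(t) = C₀ e^(−kt)  ⇒  t = ln(C₀/C) / k
t = ln(453/33.5) / 0.02560 = 2.604 / 0.02560 ≈ 102 hours

102 hours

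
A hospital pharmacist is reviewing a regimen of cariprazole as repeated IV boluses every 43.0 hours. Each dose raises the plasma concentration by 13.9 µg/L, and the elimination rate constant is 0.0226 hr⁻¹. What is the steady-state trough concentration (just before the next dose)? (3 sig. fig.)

8.46 µg/L

Fraction remaining after one interval: e^(−kτ) = e^(−0.02260 × 43.0) = 0.3784
R = 1 / (1 − 0.3784) = 1.609
Css,max = 13.9 × 1.609 = 22.36 µg/L
Css,min = Css,max × e^(−kτ) = 22.36 × 0.3784 ≈ 8.46 µg/L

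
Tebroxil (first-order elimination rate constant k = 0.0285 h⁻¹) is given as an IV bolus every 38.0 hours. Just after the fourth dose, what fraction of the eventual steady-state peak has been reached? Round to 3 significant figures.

0.987

f_n = 1 − e^(−nkτ) = 1 − e^(−4 × 0.02850 × 38.0) = 1 − e^(−4.332) = 1 − 0.01314 ≈ 0.987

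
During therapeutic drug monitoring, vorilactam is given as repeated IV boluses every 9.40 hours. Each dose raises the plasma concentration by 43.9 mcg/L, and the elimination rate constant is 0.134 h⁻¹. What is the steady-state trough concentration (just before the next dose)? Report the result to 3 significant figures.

Fraction remaining after one interval: e^(−kτ) = e^(−0.1340 × 9.40) = 0.2838
R = 1 / (1 − 0.2838) = 1.396
Css,max = 43.9 × 1.396 = 61.29 mcg/L
Css,min = Css,max × e^(−kτ) = 61.29 × 0.2838 ≈ 17.4 mcg/L

17.4 mcg/L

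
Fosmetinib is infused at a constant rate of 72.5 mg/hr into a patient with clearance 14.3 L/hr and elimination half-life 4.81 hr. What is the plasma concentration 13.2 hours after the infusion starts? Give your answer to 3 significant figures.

4.31 µg/mL

Css = rate / CL = 72.5 / 14.3 = 5.070 µg/mL
k = ln 2 / 4.81 = 0.1441 hr⁻¹
C(t) = Css (1 − e^(−kt)) = 5.070 × (1 − e^(−1.902)) = 5.070 × 0.8508 ≈ 4.31 µg/mL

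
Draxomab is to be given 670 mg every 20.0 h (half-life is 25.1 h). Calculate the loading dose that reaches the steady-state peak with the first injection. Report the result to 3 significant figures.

k = ln 2 / 25.1 = 0.02762 h⁻¹
Accumulation ratio R = 1 / (1 − e^(−kτ)) = 1 / (1 − e^(−0.02762×20.0)) = 1 / (1 − 0.5756) = 2.356
Loading dose = maintenance dose × R = 670 × 2.356 ≈ 1580 mg

1580 mg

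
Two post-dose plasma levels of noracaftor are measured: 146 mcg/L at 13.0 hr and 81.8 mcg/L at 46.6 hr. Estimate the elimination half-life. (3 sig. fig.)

k = ln(C₁/C₂) / (t₂ − t₁) = ln(146/81.8) / (46.6 − 13.0)
  = 0.5793 / 33.60 = 0.01724 hr⁻¹
t½ = ln 2 / k = ln 2 / 0.01724 ≈ 40.2 hours

40.2 hours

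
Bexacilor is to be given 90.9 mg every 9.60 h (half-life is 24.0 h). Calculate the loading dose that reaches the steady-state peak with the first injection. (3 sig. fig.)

k = ln 2 / 24.0 = 0.02888 h⁻¹
Accumulation ratio R = 1 / (1 − e^(−kτ)) = 1 / (1 − e^(−0.02888×9.60)) = 1 / (1 − 0.7579) = 4.130
Loading dose = maintenance dose × R = 90.9 × 4.130 ≈ 375 mg

375 mg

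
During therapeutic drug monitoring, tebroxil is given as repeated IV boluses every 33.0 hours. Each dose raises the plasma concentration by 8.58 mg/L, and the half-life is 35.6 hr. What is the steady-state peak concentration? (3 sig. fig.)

k = ln 2 / 35.6 = 0.01947 hr⁻¹
Fraction remaining after one interval: e^(−kτ) = e^(−0.01947 × 33.0) = 0.5260
R = 1 / (1 − 0.5260) = 2.110
Css,max = 8.58 × 2.110 ≈ 18.1 mg/L

18.1 mg/L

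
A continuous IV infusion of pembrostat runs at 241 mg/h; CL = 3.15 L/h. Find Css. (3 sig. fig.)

Css = infusion rate / CL = 241 / 3.15 ≈ 76.5 µg/mL

76.5 µg/mL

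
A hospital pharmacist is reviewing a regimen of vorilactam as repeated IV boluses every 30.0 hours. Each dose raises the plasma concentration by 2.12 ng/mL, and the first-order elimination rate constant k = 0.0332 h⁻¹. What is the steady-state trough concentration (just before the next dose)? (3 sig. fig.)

1.24 ng/mL

Fraction remaining after one interval: e^(−kτ) = e^(−0.03320 × 30.0) = 0.3694
R = 1 / (1 − 0.3694) = 1.586
Css,max = 2.12 × 1.586 = 3.362 ng/mL
Css,min = Css,max × e^(−kτ) = 3.362 × 0.3694 ≈ 1.24 ng/mL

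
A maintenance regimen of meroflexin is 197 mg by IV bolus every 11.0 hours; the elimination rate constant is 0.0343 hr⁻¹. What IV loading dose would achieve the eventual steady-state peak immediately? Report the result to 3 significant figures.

627 mg

Accumulation ratio R = 1 / (1 − e^(−kτ)) = 1 / (1 − e^(−0.03430×11.0)) = 1 / (1 − 0.6857) = 3.182
Loading dose = maintenance dose × R = 197 × 3.182 ≈ 627 mg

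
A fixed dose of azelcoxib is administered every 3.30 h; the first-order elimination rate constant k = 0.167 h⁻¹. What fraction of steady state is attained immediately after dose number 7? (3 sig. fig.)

0.979

f_n = 1 − e^(−nkτ) = 1 − e^(−7 × 0.1670 × 3.30) = 1 − e^(−3.858) = 1 − 0.02112 ≈ 0.979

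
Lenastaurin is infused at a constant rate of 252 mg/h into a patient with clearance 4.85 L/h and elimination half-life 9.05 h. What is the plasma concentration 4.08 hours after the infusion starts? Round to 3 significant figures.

13.9 mg/L

Css = rate / CL = 252 / 4.85 = 51.96 mg/L
k = ln 2 / 9.05 = 0.07659 h⁻¹
C(t) = Css (1 − e^(−kt)) = 51.96 × (1 − e^(−0.3125)) = 51.96 × 0.2684 ≈ 13.9 mg/L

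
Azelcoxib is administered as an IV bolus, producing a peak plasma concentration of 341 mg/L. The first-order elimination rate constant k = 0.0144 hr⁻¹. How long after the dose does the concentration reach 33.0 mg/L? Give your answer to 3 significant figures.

162 hours

C(t) = C₀ e^(−kt)  ⇒  t = ln(C₀/C) / k
t = ln(341/33.0) / 0.01440 = 2.335 / 0.01440 ≈ 162 hours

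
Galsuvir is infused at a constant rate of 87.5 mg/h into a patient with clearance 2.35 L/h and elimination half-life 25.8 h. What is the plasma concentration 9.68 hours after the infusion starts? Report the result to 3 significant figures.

8.53 mg/L

Css = rate / CL = 87.5 / 2.35 = 37.23 mg/L
k = ln 2 / 25.8 = 0.02687 h⁻¹
C(t) = Css (1 − e^(−kt)) = 37.23 × (1 − e^(−0.2601)) = 37.23 × 0.2290 ≈ 8.53 mg/L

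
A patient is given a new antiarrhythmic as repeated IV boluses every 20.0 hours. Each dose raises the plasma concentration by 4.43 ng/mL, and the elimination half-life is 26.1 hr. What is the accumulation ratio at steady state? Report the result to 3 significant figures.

k = ln 2 / 26.1 = 0.02656 hr⁻¹
Fraction remaining after one interval: e^(−kτ) = e^(−0.02656 × 20.0) = 0.5879
R = 1 / (1 − 0.5879) = 1 / 0.4121 ≈ 2.43

2.43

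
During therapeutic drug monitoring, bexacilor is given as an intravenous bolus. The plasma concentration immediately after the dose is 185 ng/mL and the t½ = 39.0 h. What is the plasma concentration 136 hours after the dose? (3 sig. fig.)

16.5 ng/mL

k = ln 2 / 39.0 = 0.01777 h⁻¹
C(t) = C₀ e^(−kt) = 185 × e^(−0.01777 × 136) = 185 × e^(−2.417) = 185 × 0.08918 ≈ 16.5 ng/mL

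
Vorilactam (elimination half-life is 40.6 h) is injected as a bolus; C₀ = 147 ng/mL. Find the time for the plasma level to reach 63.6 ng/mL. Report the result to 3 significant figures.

k = ln 2 / 40.6 = 0.01707 h⁻¹
C(t) = C₀ e^(−kt)  ⇒  t = ln(C₀/C) / k
t = ln(147/63.6) / 0.01707 = 0.8378 / 0.01707 ≈ 49.1 hours

49.1 hours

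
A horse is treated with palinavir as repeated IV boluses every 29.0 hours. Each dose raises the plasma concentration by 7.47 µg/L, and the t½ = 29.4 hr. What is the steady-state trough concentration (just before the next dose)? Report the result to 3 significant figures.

k = ln 2 / 29.4 = 0.02358 hr⁻¹
Fraction remaining after one interval: e^(−kτ) = e^(−0.02358 × 29.0) = 0.5047
R = 1 / (1 − 0.5047) = 2.019
Css,max = 7.47 × 2.019 = 15.08 µg/L
Css,min = Css,max × e^(−kτ) = 15.08 × 0.5047 ≈ 7.61 µg/L

7.61 µg/L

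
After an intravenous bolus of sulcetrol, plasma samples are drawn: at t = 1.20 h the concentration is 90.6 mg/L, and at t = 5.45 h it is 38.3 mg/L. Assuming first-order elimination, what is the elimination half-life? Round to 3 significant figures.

3.42 hours

k = ln(C₁/C₂) / (t₂ − t₁) = ln(90.6/38.3) / (5.45 − 1.20)
  = 0.8610 / 4.250 = 0.2026 h⁻¹
t½ = ln 2 / k = ln 2 / 0.2026 ≈ 3.42 hours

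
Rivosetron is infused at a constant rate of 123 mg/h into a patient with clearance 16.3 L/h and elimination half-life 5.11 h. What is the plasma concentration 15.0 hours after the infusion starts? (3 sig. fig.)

6.56 mg/L

Css = rate / CL = 123 / 16.3 = 7.546 mg/L
k = ln 2 / 5.11 = 0.1356 h⁻¹
C(t) = Css (1 − e^(−kt)) = 7.546 × (1 − e^(−2.035)) = 7.546 × 0.8693 ≈ 6.56 mg/L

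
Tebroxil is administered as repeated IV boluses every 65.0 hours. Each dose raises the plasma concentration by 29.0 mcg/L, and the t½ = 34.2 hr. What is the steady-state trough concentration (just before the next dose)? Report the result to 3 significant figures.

k = ln 2 / 34.2 = 0.02027 hr⁻¹
Fraction remaining after one interval: e^(−kτ) = e^(−0.02027 × 65.0) = 0.2678
R = 1 / (1 − 0.2678) = 1.366
Css,max = 29.0 × 1.366 = 39.61 mcg/L
Css,min = Css,max × e^(−kτ) = 39.61 × 0.2678 ≈ 10.6 mcg/L

10.6 mcg/L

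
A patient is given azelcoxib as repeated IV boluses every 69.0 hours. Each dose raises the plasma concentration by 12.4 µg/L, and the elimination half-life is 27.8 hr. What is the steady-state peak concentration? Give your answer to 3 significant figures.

15.1 µg/L

k = ln 2 / 27.8 = 0.02493 hr⁻¹
Fraction remaining after one interval: e^(−kτ) = e^(−0.02493 × 69.0) = 0.1790
R = 1 / (1 − 0.1790) = 1.218
Css,max = 12.4 × 1.218 ≈ 15.1 µg/L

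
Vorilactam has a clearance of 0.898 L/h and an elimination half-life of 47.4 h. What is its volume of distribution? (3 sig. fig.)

61.4 L

k = ln 2 / t½ = ln 2 / 47.4 = 0.01462 h⁻¹
V = CL / k = 0.898 / 0.01462 ≈ 61.4 L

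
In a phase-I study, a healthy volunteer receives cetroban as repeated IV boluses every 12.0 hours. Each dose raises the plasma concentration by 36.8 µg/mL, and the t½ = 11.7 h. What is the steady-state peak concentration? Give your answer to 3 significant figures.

k = ln 2 / 11.7 = 0.05924 h⁻¹
Fraction remaining after one interval: e^(−kτ) = e^(−0.05924 × 12.0) = 0.4912
R = 1 / (1 − 0.4912) = 1.965
Css,max = 36.8 × 1.965 ≈ 72.3 µg/mL

72.3 µg/mL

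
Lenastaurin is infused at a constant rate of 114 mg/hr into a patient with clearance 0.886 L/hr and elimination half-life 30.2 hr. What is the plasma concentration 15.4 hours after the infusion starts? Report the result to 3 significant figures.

38.3 mg/L

Css = rate / CL = 114 / 0.886 = 128.7 mg/L
k = ln 2 / 30.2 = 0.02295 hr⁻¹
C(t) = Css (1 − e^(−kt)) = 128.7 × (1 − e^(−0.3535)) = 128.7 × 0.2977 ≈ 38.3 mg/L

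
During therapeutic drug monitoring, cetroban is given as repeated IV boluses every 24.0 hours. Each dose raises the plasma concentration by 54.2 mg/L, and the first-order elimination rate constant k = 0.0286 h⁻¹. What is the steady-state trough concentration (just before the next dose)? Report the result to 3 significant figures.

Fraction remaining after one interval: e^(−kτ) = e^(−0.02860 × 24.0) = 0.5034
R = 1 / (1 − 0.5034) = 2.014
Css,max = 54.2 × 2.014 = 109.1 mg/L
Css,min = Css,max × e^(−kτ) = 109.1 × 0.5034 ≈ 54.9 mg/L

54.9 mg/L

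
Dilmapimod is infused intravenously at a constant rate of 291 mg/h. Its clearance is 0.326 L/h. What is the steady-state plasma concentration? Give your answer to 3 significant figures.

Css = infusion rate / CL = 291 / 0.326 ≈ 893 mg/L

893 mg/L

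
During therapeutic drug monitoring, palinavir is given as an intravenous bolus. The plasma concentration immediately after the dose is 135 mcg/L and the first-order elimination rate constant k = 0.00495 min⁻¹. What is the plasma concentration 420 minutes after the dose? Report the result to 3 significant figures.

C(t) = C₀ e^(−kt) = 135 × e^(−0.004950 × 420) = 135 × e^(−2.079) = 135 × 0.1251 ≈ 16.9 mcg/L

16.9 mcg/L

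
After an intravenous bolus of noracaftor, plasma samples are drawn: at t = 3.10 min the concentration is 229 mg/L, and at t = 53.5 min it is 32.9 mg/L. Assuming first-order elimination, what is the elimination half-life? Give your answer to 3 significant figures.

18.0 minutes

k = ln(C₁/C₂) / (t₂ − t₁) = ln(229/32.9) / (53.5 − 3.10)
  = 1.940 / 50.40 = 0.03850 min⁻¹
t½ = ln 2 / k = ln 2 / 0.03850 ≈ 18.0 minutes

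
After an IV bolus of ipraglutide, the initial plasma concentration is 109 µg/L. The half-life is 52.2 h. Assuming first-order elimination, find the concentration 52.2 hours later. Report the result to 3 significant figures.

k = ln 2 / 52.2 = 0.01328 h⁻¹
52.2 h is 1.000 half-lives, so C = 109 × (1/2)^1.000 = 109 × 0.5000 ≈ 54.5 µg/L

54.5 µg/L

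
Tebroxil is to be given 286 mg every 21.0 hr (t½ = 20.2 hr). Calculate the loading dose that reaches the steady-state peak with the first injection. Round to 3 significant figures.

557 mg

k = ln 2 / 20.2 = 0.03431 hr⁻¹
Accumulation ratio R = 1 / (1 − e^(−kτ)) = 1 / (1 − e^(−0.03431×21.0)) = 1 / (1 − 0.4865) = 1.947
Loading dose = maintenance dose × R = 286 × 1.947 ≈ 557 mg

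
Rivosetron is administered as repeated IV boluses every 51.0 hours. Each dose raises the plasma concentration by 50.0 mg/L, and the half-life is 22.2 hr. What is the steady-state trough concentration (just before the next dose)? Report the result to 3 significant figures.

12.8 mg/L

k = ln 2 / 22.2 = 0.03122 hr⁻¹
Fraction remaining after one interval: e^(−kτ) = e^(−0.03122 × 51.0) = 0.2034
R = 1 / (1 − 0.2034) = 1.255
Css,max = 50.0 × 1.255 = 62.77 mg/L
Css,min = Css,max × e^(−kτ) = 62.77 × 0.2034 ≈ 12.8 mg/L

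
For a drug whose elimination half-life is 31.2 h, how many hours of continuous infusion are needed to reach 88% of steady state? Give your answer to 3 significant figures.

95.4 hours

k = ln 2 / 31.2 = 0.02222 h⁻¹
f = 1 − e^(−kt)  ⇒  t = −ln(1 − f) / k
t = −ln(1 − 0.88) / 0.02222 = 2.120 / 0.02222 ≈ 95.4 hours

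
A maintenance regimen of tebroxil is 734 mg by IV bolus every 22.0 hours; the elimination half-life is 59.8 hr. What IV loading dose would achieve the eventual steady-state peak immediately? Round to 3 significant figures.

3260 mg

k = ln 2 / 59.8 = 0.01159 hr⁻¹
Accumulation ratio R = 1 / (1 − e^(−kτ)) = 1 / (1 − e^(−0.01159×22.0)) = 1 / (1 − 0.7749) = 4.443
Loading dose = maintenance dose × R = 734 × 4.443 ≈ 3260 mg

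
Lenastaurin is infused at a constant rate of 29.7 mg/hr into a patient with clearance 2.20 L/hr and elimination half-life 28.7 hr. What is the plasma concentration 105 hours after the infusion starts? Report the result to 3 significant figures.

12.4 mg/L

Css = rate / CL = 29.7 / 2.20 = 13.50 mg/L
k = ln 2 / 28.7 = 0.02415 hr⁻¹
C(t) = Css (1 − e^(−kt)) = 13.50 × (1 − e^(−2.536)) = 13.50 × 0.9208 ≈ 12.4 mg/L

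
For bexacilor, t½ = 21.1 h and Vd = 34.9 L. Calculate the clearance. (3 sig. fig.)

k = ln 2 / t½ = ln 2 / 21.1 = 0.03285 h⁻¹
CL = k · V = 0.03285 × 34.9 ≈ 1.15 L/h

1.15 L/h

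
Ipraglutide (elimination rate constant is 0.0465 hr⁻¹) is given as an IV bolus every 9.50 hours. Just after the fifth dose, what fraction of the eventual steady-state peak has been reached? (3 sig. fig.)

0.890

f_n = 1 − e^(−nkτ) = 1 − e^(−5 × 0.04650 × 9.50) = 1 − e^(−2.209) = 1 − 0.1098 ≈ 0.890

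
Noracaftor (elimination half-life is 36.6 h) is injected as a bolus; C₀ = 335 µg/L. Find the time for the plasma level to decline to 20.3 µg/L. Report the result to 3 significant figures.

148 hours

k = ln 2 / 36.6 = 0.01894 h⁻¹
C(t) = C₀ e^(−kt)  ⇒  t = ln(C₀/C) / k
t = ln(335/20.3) / 0.01894 = 2.804 / 0.01894 ≈ 148 hours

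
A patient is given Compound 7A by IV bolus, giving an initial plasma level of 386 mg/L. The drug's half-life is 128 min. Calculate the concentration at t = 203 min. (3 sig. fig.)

129 mg/L

k = ln 2 / 128 = 0.005415 min⁻¹
203 min is 1.586 half-lives, so C = 386 × (1/2)^1.586 = 386 × 0.3331 ≈ 129 mg/L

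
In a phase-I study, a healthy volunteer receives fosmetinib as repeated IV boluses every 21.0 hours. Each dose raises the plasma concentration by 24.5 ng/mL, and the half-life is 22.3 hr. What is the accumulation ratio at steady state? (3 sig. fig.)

2.09

k = ln 2 / 22.3 = 0.03108 hr⁻¹
Fraction remaining after one interval: e^(−kτ) = e^(−0.03108 × 21.0) = 0.5206
R = 1 / (1 − 0.5206) = 1 / 0.4794 ≈ 2.09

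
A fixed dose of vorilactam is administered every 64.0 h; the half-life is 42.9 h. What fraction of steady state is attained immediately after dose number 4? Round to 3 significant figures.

k = ln 2 / 42.9 = 0.01616 h⁻¹
f_n = 1 − e^(−nkτ) = 1 − e^(−4 × 0.01616 × 64.0) = 1 − e^(−4.136) = 1 − 0.01598 ≈ 0.984

0.984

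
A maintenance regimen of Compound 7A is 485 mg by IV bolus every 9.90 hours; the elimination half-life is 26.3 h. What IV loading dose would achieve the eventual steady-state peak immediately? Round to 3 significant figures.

k = ln 2 / 26.3 = 0.02636 h⁻¹
Accumulation ratio R = 1 / (1 − e^(−kτ)) = 1 / (1 − e^(−0.02636×9.90)) = 1 / (1 − 0.7703) = 4.354
Loading dose = maintenance dose × R = 485 × 4.354 ≈ 2110 mg

2110 mg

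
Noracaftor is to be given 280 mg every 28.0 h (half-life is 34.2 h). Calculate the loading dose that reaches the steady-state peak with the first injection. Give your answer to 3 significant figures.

647 mg

k = ln 2 / 34.2 = 0.02027 h⁻¹
Accumulation ratio R = 1 / (1 − e^(−kτ)) = 1 / (1 − e^(−0.02027×28.0)) = 1 / (1 − 0.5669) = 2.309
Loading dose = maintenance dose × R = 280 × 2.309 ≈ 647 mg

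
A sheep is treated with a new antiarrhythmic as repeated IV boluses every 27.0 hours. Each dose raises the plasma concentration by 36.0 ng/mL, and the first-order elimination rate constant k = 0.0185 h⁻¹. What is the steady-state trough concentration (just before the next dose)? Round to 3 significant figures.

55.6 ng/mL

Fraction remaining after one interval: e^(−kτ) = e^(−0.01850 × 27.0) = 0.6068
R = 1 / (1 − 0.6068) = 2.543
Css,max = 36.0 × 2.543 = 91.56 ng/mL
Css,min = Css,max × e^(−kτ) = 91.56 × 0.6068 ≈ 55.6 ng/mL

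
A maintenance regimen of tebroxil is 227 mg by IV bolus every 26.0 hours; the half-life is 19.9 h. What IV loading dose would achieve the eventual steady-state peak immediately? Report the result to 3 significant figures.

381 mg

k = ln 2 / 19.9 = 0.03483 h⁻¹
Accumulation ratio R = 1 / (1 − e^(−kτ)) = 1 / (1 − e^(−0.03483×26.0)) = 1 / (1 − 0.4043) = 1.679
Loading dose = maintenance dose × R = 227 × 1.679 ≈ 381 mg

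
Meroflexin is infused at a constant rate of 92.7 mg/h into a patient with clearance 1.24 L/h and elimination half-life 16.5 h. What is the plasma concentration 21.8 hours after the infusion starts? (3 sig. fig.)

Css = rate / CL = 92.7 / 1.24 = 74.76 mg/L
k = ln 2 / 16.5 = 0.04201 h⁻¹
C(t) = Css (1 − e^(−kt)) = 74.76 × (1 − e^(−0.9158)) = 74.76 × 0.5998 ≈ 44.8 mg/L

44.8 mg/L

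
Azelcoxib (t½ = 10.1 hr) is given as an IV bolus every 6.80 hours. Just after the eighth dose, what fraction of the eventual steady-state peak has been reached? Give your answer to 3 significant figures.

0.976

k = ln 2 / 10.1 = 0.06863 hr⁻¹
f_n = 1 − e^(−nkτ) = 1 − e^(−8 × 0.06863 × 6.80) = 1 − e^(−3.733) = 1 − 0.02391 ≈ 0.976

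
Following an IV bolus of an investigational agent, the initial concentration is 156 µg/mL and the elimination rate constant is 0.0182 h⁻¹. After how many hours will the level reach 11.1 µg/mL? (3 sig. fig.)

145 hours

C(t) = C₀ e^(−kt)  ⇒  t = ln(C₀/C) / k
t = ln(156/11.1) / 0.01820 = 2.643 / 0.01820 ≈ 145 hours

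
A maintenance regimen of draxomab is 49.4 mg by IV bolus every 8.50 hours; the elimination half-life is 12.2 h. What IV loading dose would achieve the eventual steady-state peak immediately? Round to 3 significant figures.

129 mg

k = ln 2 / 12.2 = 0.05682 h⁻¹
Accumulation ratio R = 1 / (1 − e^(−kτ)) = 1 / (1 − e^(−0.05682×8.50)) = 1 / (1 − 0.6170) = 2.611
Loading dose = maintenance dose × R = 49.4 × 2.611 ≈ 129 mg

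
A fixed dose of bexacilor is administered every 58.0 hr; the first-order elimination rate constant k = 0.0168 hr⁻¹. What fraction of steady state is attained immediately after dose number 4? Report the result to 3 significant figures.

0.980

f_n = 1 − e^(−nkτ) = 1 − e^(−4 × 0.01680 × 58.0) = 1 − e^(−3.898) = 1 − 0.02029 ≈ 0.980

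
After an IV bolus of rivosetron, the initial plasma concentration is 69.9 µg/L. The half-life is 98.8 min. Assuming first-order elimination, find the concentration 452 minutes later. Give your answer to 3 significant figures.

k = ln 2 / 98.8 = 0.007016 min⁻¹
452 min is 4.575 half-lives, so C = 69.9 × (1/2)^4.575 = 69.9 × 0.04196 ≈ 2.93 µg/L

2.93 µg/L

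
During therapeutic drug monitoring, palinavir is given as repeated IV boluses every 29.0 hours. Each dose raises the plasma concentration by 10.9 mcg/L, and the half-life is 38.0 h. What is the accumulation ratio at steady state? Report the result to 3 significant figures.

k = ln 2 / 38.0 = 0.01824 h⁻¹
Fraction remaining after one interval: e^(−kτ) = e^(−0.01824 × 29.0) = 0.5892
R = 1 / (1 − 0.5892) = 1 / 0.4108 ≈ 2.43

2.43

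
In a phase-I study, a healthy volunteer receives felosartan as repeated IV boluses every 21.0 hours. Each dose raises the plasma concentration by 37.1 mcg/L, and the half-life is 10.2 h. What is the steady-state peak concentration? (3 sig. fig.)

k = ln 2 / 10.2 = 0.06796 h⁻¹
Fraction remaining after one interval: e^(−kτ) = e^(−0.06796 × 21.0) = 0.2400
R = 1 / (1 − 0.2400) = 1.316
Css,max = 37.1 × 1.316 ≈ 48.8 mcg/L

48.8 mcg/L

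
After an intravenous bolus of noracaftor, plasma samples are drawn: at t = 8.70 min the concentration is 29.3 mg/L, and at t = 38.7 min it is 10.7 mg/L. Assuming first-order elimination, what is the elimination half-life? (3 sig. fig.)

k = ln(C₁/C₂) / (t₂ − t₁) = ln(29.3/10.7) / (38.7 − 8.70)
  = 1.007 / 30.00 = 0.03358 min⁻¹
t½ = ln 2 / k = ln 2 / 0.03358 ≈ 20.6 minutes

20.6 minutes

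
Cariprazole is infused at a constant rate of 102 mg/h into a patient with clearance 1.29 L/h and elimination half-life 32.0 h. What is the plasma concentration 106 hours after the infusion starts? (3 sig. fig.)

Css = rate / CL = 102 / 1.29 = 79.07 mg/L
k = ln 2 / 32.0 = 0.02166 h⁻¹
C(t) = Css (1 − e^(−kt)) = 79.07 × (1 − e^(−2.296)) = 79.07 × 0.8993 ≈ 71.1 mg/L

71.1 mg/L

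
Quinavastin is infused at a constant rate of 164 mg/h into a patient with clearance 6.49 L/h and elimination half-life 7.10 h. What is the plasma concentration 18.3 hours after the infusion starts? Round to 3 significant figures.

21.0 µg/mL

Css = rate / CL = 164 / 6.49 = 25.27 µg/mL
k = ln 2 / 7.10 = 0.09763 h⁻¹
C(t) = Css (1 − e^(−kt)) = 25.27 × (1 − e^(−1.787)) = 25.27 × 0.8325 ≈ 21.0 µg/mL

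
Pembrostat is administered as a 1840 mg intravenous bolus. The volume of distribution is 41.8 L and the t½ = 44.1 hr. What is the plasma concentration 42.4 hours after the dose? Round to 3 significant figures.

22.6 µg/mL

C₀ = dose / V = 1840 / 41.8 = 44.02 µg/mL
k = ln 2 / 44.1 = 0.01572 hr⁻¹
C(t) = C₀ e^(−kt) = 44.02 × e^(−0.01572 × 42.4) = 44.02 × e^(−0.6664) = 44.02 × 0.5135 ≈ 22.6 µg/mL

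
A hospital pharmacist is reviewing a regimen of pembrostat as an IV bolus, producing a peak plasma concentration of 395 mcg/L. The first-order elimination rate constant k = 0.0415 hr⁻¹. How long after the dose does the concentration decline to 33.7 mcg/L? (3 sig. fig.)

C(t) = C₀ e^(−kt)  ⇒  t = ln(C₀/C) / k
t = ln(395/33.7) / 0.04150 = 2.461 / 0.04150 ≈ 59.3 hours

59.3 hours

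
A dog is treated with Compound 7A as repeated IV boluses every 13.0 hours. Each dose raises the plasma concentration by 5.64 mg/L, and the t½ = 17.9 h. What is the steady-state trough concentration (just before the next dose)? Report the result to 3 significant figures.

8.62 mg/L

k = ln 2 / 17.9 = 0.03872 h⁻¹
Fraction remaining after one interval: e^(−kτ) = e^(−0.03872 × 13.0) = 0.6045
R = 1 / (1 − 0.6045) = 2.528
Css,max = 5.64 × 2.528 = 14.26 mg/L
Css,min = Css,max × e^(−kτ) = 14.26 × 0.6045 ≈ 8.62 mg/L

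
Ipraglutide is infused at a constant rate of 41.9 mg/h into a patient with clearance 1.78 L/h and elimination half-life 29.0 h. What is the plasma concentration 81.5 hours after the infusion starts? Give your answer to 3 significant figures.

Css = rate / CL = 41.9 / 1.78 = 23.54 µg/mL
k = ln 2 / 29.0 = 0.02390 h⁻¹
C(t) = Css (1 − e^(−kt)) = 23.54 × (1 − e^(−1.948)) = 23.54 × 0.8574 ≈ 20.2 µg/mL

20.2 µg/mL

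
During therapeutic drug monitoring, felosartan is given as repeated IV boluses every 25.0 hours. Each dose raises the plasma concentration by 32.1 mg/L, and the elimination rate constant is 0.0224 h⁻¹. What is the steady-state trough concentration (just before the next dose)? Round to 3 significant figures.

42.8 mg/L

Fraction remaining after one interval: e^(−kτ) = e^(−0.02240 × 25.0) = 0.5712
R = 1 / (1 − 0.5712) = 2.332
Css,max = 32.1 × 2.332 = 74.86 mg/L
Css,min = Css,max × e^(−kτ) = 74.86 × 0.5712 ≈ 42.8 mg/L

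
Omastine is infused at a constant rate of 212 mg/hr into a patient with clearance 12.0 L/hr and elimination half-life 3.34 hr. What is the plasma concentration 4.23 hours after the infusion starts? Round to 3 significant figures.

Css = rate / CL = 212 / 12.0 = 17.67 µg/mL
k = ln 2 / 3.34 = 0.2075 hr⁻¹
C(t) = Css (1 − e^(−kt)) = 17.67 × (1 − e^(−0.8778)) = 17.67 × 0.5843 ≈ 10.3 µg/mL

10.3 µg/mL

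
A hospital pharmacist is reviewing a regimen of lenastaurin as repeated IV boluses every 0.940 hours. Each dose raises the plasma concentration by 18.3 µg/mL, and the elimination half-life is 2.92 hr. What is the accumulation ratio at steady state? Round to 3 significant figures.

5.00

k = ln 2 / 2.92 = 0.2374 hr⁻¹
Fraction remaining after one interval: e^(−kτ) = e^(−0.2374 × 0.940) = 0.8000
R = 1 / (1 − 0.8000) = 1 / 0.2000 ≈ 5.00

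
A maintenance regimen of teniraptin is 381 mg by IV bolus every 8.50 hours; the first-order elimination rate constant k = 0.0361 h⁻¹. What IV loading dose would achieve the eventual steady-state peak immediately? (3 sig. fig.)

1440 mg

Accumulation ratio R = 1 / (1 − e^(−kτ)) = 1 / (1 − e^(−0.03610×8.50)) = 1 / (1 − 0.7358) = 3.784
Loading dose = maintenance dose × R = 381 × 3.784 ≈ 1440 mg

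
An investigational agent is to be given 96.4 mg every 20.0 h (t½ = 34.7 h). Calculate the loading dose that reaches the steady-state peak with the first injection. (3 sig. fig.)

293 mg

k = ln 2 / 34.7 = 0.01998 h⁻¹
Accumulation ratio R = 1 / (1 − e^(−kτ)) = 1 / (1 − e^(−0.01998×20.0)) = 1 / (1 − 0.6706) = 3.036
Loading dose = maintenance dose × R = 96.4 × 3.036 ≈ 293 mg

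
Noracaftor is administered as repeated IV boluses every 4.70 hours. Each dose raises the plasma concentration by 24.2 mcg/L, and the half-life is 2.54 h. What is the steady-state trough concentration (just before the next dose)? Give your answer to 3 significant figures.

9.29 mcg/L

k = ln 2 / 2.54 = 0.2729 h⁻¹
Fraction remaining after one interval: e^(−kτ) = e^(−0.2729 × 4.70) = 0.2773
R = 1 / (1 − 0.2773) = 1.384
Css,max = 24.2 × 1.384 = 33.49 mcg/L
Css,min = Css,max × e^(−kτ) = 33.49 × 0.2773 ≈ 9.29 mcg/L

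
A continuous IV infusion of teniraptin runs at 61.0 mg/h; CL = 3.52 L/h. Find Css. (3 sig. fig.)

Css = infusion rate / CL = 61.0 / 3.52 ≈ 17.3 µg/mL

17.3 µg/mL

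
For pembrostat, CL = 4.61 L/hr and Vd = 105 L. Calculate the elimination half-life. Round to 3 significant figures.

15.8 hours

k = CL / V = 4.61 / 105 = 0.04390 hr⁻¹
t½ = ln 2 / k = ln 2 / 0.04390 ≈ 15.8 hours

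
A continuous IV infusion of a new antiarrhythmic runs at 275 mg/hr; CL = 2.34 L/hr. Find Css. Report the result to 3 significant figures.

118 µg/mL

Css = infusion rate / CL = 275 / 2.34 ≈ 118 µg/mL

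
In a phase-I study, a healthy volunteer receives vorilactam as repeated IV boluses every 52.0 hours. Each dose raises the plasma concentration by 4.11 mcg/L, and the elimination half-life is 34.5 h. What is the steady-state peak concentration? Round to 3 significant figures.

k = ln 2 / 34.5 = 0.02009 h⁻¹
Fraction remaining after one interval: e^(−kτ) = e^(−0.02009 × 52.0) = 0.3518
R = 1 / (1 − 0.3518) = 1.543
Css,max = 4.11 × 1.543 ≈ 6.34 mcg/L

6.34 mcg/L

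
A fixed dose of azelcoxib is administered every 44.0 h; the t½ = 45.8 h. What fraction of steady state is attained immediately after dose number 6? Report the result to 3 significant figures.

0.982

k = ln 2 / 45.8 = 0.01513 h⁻¹
f_n = 1 − e^(−nkτ) = 1 − e^(−6 × 0.01513 × 44.0) = 1 − e^(−3.995) = 1 − 0.01840 ≈ 0.982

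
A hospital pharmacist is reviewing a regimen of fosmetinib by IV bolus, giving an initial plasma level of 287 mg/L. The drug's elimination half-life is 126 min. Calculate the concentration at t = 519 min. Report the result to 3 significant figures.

k = ln 2 / 126 = 0.005501 min⁻¹
C(t) = C₀ e^(−kt) = 287 × e^(−0.005501 × 519) = 287 × e^(−2.855) = 287 × 0.05755 ≈ 16.5 mg/L

16.5 mg/L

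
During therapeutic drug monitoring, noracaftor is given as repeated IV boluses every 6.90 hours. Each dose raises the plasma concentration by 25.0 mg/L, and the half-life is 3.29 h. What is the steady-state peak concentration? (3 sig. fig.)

32.6 mg/L

k = ln 2 / 3.29 = 0.2107 h⁻¹
Fraction remaining after one interval: e^(−kτ) = e^(−0.2107 × 6.90) = 0.2337
R = 1 / (1 − 0.2337) = 1.305
Css,max = 25.0 × 1.305 ≈ 32.6 mg/L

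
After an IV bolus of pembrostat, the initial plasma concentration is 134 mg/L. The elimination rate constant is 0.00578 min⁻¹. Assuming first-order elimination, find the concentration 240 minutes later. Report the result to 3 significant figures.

33.5 mg/L

C(t) = C₀ e^(−kt) = 134 × e^(−0.005780 × 240) = 134 × e^(−1.387) = 134 × 0.2498 ≈ 33.5 mg/L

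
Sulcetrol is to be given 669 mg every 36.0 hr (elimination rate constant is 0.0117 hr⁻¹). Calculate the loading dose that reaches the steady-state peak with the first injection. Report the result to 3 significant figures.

1950 mg

Accumulation ratio R = 1 / (1 − e^(−kτ)) = 1 / (1 − e^(−0.01170×36.0)) = 1 / (1 − 0.6563) = 2.909
Loading dose = maintenance dose × R = 669 × 2.909 ≈ 1950 mg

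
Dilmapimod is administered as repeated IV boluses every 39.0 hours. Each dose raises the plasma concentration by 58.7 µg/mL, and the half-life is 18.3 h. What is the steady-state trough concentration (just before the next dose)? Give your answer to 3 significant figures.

k = ln 2 / 18.3 = 0.03788 h⁻¹
Fraction remaining after one interval: e^(−kτ) = e^(−0.03788 × 39.0) = 0.2283
R = 1 / (1 − 0.2283) = 1.296
Css,max = 58.7 × 1.296 = 76.06 µg/mL
Css,min = Css,max × e^(−kτ) = 76.06 × 0.2283 ≈ 17.4 µg/mL

17.4 µg/mL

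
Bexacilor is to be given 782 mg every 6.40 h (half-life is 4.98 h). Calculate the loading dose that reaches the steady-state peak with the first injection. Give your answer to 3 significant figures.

1330 mg

k = ln 2 / 4.98 = 0.1392 h⁻¹
Accumulation ratio R = 1 / (1 − e^(−kτ)) = 1 / (1 − e^(−0.1392×6.40)) = 1 / (1 − 0.4103) = 1.696
Loading dose = maintenance dose × R = 782 × 1.696 ≈ 1330 mg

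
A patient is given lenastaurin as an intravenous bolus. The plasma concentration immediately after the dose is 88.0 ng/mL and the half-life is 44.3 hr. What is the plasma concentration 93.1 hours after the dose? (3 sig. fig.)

k = ln 2 / 44.3 = 0.01565 hr⁻¹
C(t) = C₀ e^(−kt) = 88.0 × e^(−0.01565 × 93.1) = 88.0 × e^(−1.457) = 88.0 × 0.2330 ≈ 20.5 ng/mL

20.5 ng/mL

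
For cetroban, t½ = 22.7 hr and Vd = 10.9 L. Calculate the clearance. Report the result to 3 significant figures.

0.333 L/hr

k = ln 2 / t½ = ln 2 / 22.7 = 0.03054 hr⁻¹
CL = k · V = 0.03054 × 10.9 ≈ 0.333 L/hr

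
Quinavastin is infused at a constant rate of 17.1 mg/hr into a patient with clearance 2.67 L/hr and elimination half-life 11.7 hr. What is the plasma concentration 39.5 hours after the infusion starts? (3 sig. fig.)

5.79 µg/mL

Css = rate / CL = 17.1 / 2.67 = 6.404 µg/mL
k = ln 2 / 11.7 = 0.05924 hr⁻¹
C(t) = Css (1 − e^(−kt)) = 6.404 × (1 − e^(−2.340)) = 6.404 × 0.9037 ≈ 5.79 µg/mL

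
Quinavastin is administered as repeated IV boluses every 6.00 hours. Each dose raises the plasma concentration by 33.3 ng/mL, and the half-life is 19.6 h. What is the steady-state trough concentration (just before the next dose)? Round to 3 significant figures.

141 ng/mL

k = ln 2 / 19.6 = 0.03536 h⁻¹
Fraction remaining after one interval: e^(−kτ) = e^(−0.03536 × 6.00) = 0.8088
R = 1 / (1 − 0.8088) = 5.230
Css,max = 33.3 × 5.230 = 174.2 ng/mL
Css,min = Css,max × e^(−kτ) = 174.2 × 0.8088 ≈ 141 ng/mL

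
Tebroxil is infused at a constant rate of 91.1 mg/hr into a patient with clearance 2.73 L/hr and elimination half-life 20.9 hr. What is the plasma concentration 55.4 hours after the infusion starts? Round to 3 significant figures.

Css = rate / CL = 91.1 / 2.73 = 33.37 µg/mL
k = ln 2 / 20.9 = 0.03316 hr⁻¹
C(t) = Css (1 − e^(−kt)) = 33.37 × (1 − e^(−1.837)) = 33.37 × 0.8408 ≈ 28.1 µg/mL

28.1 µg/mL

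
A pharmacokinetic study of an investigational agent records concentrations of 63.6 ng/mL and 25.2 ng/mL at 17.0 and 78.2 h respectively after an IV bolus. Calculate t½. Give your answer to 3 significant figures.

45.8 hours

k = ln(C₁/C₂) / (t₂ − t₁) = ln(63.6/25.2) / (78.2 − 17.0)
  = 0.9258 / 61.20 = 0.01513 h⁻¹
t½ = ln 2 / k = ln 2 / 0.01513 ≈ 45.8 hours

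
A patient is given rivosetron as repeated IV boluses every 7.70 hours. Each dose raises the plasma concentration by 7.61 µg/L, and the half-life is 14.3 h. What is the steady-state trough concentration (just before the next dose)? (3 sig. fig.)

16.8 µg/L

k = ln 2 / 14.3 = 0.04847 h⁻¹
Fraction remaining after one interval: e^(−kτ) = e^(−0.04847 × 7.70) = 0.6885
R = 1 / (1 − 0.6885) = 3.210
Css,max = 7.61 × 3.210 = 24.43 µg/L
Css,min = Css,max × e^(−kτ) = 24.43 × 0.6885 ≈ 16.8 µg/L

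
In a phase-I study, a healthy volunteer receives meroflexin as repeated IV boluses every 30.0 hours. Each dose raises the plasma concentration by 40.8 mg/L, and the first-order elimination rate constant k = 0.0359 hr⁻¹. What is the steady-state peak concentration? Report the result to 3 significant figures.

Fraction remaining after one interval: e^(−kτ) = e^(−0.03590 × 30.0) = 0.3406
R = 1 / (1 − 0.3406) = 1.517
Css,max = 40.8 × 1.517 ≈ 61.9 mg/L

61.9 mg/L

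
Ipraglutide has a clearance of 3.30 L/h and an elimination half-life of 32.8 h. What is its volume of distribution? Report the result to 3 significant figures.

156 L

k = ln 2 / t½ = ln 2 / 32.8 = 0.02113 h⁻¹
V = CL / k = 3.30 / 0.02113 ≈ 156 L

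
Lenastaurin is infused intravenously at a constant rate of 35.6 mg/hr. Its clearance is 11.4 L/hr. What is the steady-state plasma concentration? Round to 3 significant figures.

3.12 µg/mL

Css = infusion rate / CL = 35.6 / 11.4 ≈ 3.12 µg/mL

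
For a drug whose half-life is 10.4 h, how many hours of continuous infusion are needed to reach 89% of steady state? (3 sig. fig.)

k = ln 2 / 10.4 = 0.06665 h⁻¹
f = 1 − e^(−kt)  ⇒  t = −ln(1 − f) / k
t = −ln(1 − 0.89) / 0.06665 = 2.207 / 0.06665 ≈ 33.1 hours

33.1 hours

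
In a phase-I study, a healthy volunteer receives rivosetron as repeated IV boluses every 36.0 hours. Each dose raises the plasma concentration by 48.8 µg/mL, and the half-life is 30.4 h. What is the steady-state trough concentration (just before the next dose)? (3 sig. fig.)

38.4 µg/mL

k = ln 2 / 30.4 = 0.02280 h⁻¹
Fraction remaining after one interval: e^(−kτ) = e^(−0.02280 × 36.0) = 0.4401
R = 1 / (1 − 0.4401) = 1.786
Css,max = 48.8 × 1.786 = 87.15 µg/mL
Css,min = Css,max × e^(−kτ) = 87.15 × 0.4401 ≈ 38.4 µg/mL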